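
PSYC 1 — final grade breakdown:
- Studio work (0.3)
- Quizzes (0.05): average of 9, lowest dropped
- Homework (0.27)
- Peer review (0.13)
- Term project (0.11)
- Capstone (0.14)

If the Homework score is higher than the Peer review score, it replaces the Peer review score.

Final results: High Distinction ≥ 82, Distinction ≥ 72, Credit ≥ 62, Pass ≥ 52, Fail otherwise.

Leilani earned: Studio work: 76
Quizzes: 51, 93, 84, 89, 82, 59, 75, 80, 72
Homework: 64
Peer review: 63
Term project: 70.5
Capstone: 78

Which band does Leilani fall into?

Quizzes: drop 51 → average of remaining 8 = 634/8 = 79.25
Homework (64) > Peer review (63), so Peer review counts as 64.
Weighted total:
  Studio work 76 × 0.3 = 22.8
  Quizzes 79.25 × 0.05 = 3.9625
  Homework 64 × 0.27 = 17.28
  Peer review 64 × 0.13 = 8.32
  Term project 70.5 × 0.11 = 7.755
  Capstone 78 × 0.14 = 10.92
Sum = 71.0375
71.0375 is ≥ 62 and < 72 → Credit

Credit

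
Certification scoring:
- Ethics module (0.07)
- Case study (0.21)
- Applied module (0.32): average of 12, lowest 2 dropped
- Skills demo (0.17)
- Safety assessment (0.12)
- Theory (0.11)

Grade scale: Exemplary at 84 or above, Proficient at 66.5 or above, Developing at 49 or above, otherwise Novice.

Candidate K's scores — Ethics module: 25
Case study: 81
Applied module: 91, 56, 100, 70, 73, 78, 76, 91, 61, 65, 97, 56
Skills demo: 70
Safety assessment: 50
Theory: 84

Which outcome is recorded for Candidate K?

Applied module: drop 56, 56 → average of remaining 10 = 802/10 = 80.2
Weighted total:
  Ethics module 25 × 0.07 = 1.75
  Case study 81 × 0.21 = 17.01
  Applied module 80.2 × 0.32 = 25.664
  Skills demo 70 × 0.17 = 11.9
  Safety assessment 50 × 0.12 = 6
  Theory 84 × 0.11 = 9.24
Sum = 71.564
71.564 is ≥ 66.5 and < 84 → Proficient

Proficient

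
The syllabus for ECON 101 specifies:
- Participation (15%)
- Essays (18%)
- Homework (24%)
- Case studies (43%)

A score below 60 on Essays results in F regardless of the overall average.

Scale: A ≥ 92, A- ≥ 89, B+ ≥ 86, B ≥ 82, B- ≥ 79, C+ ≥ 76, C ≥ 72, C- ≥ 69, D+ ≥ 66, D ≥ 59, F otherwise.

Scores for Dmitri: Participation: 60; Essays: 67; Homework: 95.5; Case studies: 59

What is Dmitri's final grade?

Essays score 67 ≥ 60: minimum met.
Weighted total:
  Participation 60 × 0.15 = 9
  Essays 67 × 0.18 = 12.06
  Homework 95.5 × 0.24 = 22.92
  Case studies 59 × 0.43 = 25.37
Sum = 69.35
69.35 is ≥ 69 and < 72 → C-

C-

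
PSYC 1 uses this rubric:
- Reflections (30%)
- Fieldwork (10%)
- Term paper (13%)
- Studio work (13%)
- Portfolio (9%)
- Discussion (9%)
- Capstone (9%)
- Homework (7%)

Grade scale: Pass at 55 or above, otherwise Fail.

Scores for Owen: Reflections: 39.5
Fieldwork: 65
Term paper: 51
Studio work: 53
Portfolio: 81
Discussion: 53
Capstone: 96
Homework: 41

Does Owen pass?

Weighted total:
  Reflections 39.5 × 0.3 = 11.85
  Fieldwork 65 × 0.1 = 6.5
  Term paper 51 × 0.13 = 6.63
  Studio work 53 × 0.13 = 6.89
  Portfolio 81 × 0.09 = 7.29
  Discussion 53 × 0.09 = 4.77
  Capstone 96 × 0.09 = 8.64
  Homework 41 × 0.07 = 2.87
Sum = 55.44
55.44 ≥ 55 → Pass

Pass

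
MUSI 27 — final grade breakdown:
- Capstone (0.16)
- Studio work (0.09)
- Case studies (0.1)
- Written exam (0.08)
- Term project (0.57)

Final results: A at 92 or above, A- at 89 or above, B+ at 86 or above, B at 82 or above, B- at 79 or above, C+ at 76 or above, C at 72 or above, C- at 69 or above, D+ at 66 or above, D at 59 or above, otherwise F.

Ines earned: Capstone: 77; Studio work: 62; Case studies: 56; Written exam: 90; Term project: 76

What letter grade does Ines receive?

Weighted total:
  Capstone 77 × 0.16 = 12.32
  Studio work 62 × 0.09 = 5.58
  Case studies 56 × 0.1 = 5.6
  Written exam 90 × 0.08 = 7.2
  Term project 76 × 0.57 = 43.32
Sum = 74.02
74.02 is ≥ 72 and < 76 → C

C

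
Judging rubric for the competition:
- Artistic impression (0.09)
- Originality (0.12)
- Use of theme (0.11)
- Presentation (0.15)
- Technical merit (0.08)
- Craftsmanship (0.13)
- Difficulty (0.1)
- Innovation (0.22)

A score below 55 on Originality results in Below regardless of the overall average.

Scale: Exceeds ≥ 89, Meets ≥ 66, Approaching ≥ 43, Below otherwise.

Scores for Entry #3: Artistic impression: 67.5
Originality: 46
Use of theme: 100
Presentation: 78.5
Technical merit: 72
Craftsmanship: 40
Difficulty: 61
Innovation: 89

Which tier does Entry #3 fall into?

Originality score 46 < 55: minimum not met.
Weighted total:
  Artistic impression 67.5 × 0.09 = 6.075
  Originality 46 × 0.12 = 5.52
  Use of theme 100 × 0.11 = 11
  Presentation 78.5 × 0.15 = 11.775
  Technical merit 72 × 0.08 = 5.76
  Craftsmanship 40 × 0.13 = 5.2
  Difficulty 61 × 0.1 = 6.1
  Innovation 89 × 0.22 = 19.58
Sum = 71.01
Because the Originality minimum was not met, the result is Below.

Below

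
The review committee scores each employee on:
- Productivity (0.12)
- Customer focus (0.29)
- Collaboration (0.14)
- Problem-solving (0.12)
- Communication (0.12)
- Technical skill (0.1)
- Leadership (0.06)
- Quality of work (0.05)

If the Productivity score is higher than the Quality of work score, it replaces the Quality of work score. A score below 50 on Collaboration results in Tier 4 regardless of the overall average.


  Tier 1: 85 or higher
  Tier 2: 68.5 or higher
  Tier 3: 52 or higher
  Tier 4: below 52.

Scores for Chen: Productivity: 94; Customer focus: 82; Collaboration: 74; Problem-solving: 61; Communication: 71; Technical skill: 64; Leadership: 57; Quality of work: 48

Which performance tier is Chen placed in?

Productivity (94) > Quality of work (48), so Quality of work counts as 94.
Collaboration score 74 ≥ 50: minimum met.
Weighted total:
  Productivity 94 × 0.12 = 11.28
  Customer focus 82 × 0.29 = 23.78
  Collaboration 74 × 0.14 = 10.36
  Problem-solving 61 × 0.12 = 7.32
  Communication 71 × 0.12 = 8.52
  Technical skill 64 × 0.1 = 6.4
  Leadership 57 × 0.06 = 3.42
  Quality of work 94 × 0.05 = 4.7
Sum = 75.78
75.78 is ≥ 68.5 and < 85 → Tier 2

Tier 2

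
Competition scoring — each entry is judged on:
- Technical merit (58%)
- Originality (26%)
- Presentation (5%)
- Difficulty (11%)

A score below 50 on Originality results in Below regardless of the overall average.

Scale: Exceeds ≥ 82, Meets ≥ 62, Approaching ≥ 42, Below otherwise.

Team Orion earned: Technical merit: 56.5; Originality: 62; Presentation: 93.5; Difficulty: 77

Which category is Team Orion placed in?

Originality score 62 ≥ 50: minimum met.
Weighted total:
  Technical merit 56.5 × 0.58 = 32.77
  Originality 62 × 0.26 = 16.12
  Presentation 93.5 × 0.05 = 4.675
  Difficulty 77 × 0.11 = 8.47
Sum = 62.035
62.035 is ≥ 62 and < 82 → Meets

Meets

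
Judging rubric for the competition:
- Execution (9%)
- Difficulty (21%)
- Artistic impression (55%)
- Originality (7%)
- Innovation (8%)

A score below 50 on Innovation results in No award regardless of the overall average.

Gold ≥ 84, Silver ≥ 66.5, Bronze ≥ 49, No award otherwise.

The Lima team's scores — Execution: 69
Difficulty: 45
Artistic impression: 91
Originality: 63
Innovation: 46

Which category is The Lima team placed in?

No award

Innovation score 46 < 50: minimum not met.
Weighted total:
  Execution 69 × 0.09 = 6.21
  Difficulty 45 × 0.21 = 9.45
  Artistic impression 91 × 0.55 = 50.05
  Originality 63 × 0.07 = 4.41
  Innovation 46 × 0.08 = 3.68
Sum = 73.8
Because the Innovation minimum was not met, the result is No award.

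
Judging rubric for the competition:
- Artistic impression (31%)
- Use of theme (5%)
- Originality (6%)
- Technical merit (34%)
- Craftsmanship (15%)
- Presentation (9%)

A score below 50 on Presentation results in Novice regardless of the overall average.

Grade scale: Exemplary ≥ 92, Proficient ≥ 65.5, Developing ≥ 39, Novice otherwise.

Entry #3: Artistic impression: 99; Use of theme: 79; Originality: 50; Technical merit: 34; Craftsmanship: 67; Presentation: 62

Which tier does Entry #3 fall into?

Developing

Presentation score 62 ≥ 50: minimum met.
Weighted total:
  Artistic impression 99 × 0.31 = 30.69
  Use of theme 79 × 0.05 = 3.95
  Originality 50 × 0.06 = 3
  Technical merit 34 × 0.34 = 11.56
  Craftsmanship 67 × 0.15 = 10.05
  Presentation 62 × 0.09 = 5.58
Sum = 64.83
64.83 is ≥ 39 and < 65.5 → Developing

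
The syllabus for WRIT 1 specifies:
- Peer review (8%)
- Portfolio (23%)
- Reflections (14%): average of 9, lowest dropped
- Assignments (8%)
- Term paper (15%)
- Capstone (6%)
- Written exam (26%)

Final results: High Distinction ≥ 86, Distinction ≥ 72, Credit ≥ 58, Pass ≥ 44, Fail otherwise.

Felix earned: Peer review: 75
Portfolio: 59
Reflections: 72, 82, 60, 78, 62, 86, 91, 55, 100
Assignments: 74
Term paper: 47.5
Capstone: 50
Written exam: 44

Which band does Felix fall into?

Reflections: drop 55 → average of remaining 8 = 631/8 = 78.875
Weighted total:
  Peer review 75 × 0.08 = 6
  Portfolio 59 × 0.23 = 13.57
  Reflections 78.875 × 0.14 = 11.0425
  Assignments 74 × 0.08 = 5.92
  Term paper 47.5 × 0.15 = 7.125
  Capstone 50 × 0.06 = 3
  Written exam 44 × 0.26 = 11.44
Sum = 58.0975
58.0975 is ≥ 58 and < 72 → Credit

Credit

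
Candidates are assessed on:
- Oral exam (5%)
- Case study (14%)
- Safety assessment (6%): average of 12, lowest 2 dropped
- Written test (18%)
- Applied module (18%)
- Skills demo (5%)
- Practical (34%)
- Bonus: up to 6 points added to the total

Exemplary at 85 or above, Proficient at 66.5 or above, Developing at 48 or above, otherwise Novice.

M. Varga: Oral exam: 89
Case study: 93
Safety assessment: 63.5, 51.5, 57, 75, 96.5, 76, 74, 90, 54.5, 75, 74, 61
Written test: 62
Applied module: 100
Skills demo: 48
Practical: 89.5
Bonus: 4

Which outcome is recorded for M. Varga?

Exemplary

Safety assessment: drop 51.5, 54.5 → average of remaining 10 = 742/10 = 74.2
Weighted total:
  Oral exam 89 × 0.05 = 4.45
  Case study 93 × 0.14 = 13.02
  Safety assessment 74.2 × 0.06 = 4.452
  Written test 62 × 0.18 = 11.16
  Applied module 100 × 0.18 = 18
  Skills demo 48 × 0.05 = 2.4
  Practical 89.5 × 0.34 = 30.43
Sum = 83.912
Bonus: 83.912 + 4 = 87.912
87.912 ≥ 85 → Exemplary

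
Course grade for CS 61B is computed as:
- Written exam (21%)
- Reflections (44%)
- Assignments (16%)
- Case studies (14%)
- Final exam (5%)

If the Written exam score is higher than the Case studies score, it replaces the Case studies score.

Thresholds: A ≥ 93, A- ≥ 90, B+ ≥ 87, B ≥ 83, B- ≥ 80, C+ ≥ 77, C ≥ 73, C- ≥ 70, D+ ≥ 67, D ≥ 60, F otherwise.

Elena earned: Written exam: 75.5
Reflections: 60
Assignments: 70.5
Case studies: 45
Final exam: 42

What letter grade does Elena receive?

Written exam (75.5) > Case studies (45), so Case studies counts as 75.5.
Weighted total:
  Written exam 75.5 × 0.21 = 15.855
  Reflections 60 × 0.44 = 26.4
  Assignments 70.5 × 0.16 = 11.28
  Case studies 75.5 × 0.14 = 10.57
  Final exam 42 × 0.05 = 2.1
Sum = 66.205
66.205 is ≥ 60 and < 67 → D

D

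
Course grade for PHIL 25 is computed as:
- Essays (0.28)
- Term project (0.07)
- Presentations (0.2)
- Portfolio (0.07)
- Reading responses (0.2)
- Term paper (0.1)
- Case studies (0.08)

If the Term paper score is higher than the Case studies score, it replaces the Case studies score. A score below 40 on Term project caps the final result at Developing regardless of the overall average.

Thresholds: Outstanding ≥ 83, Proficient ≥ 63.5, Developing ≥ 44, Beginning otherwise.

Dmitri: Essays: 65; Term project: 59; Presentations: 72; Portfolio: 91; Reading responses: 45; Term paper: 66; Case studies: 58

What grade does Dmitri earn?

Term paper (66) > Case studies (58), so Case studies counts as 66.
Term project score 59 ≥ 40: minimum met.
Weighted total:
  Essays 65 × 0.28 = 18.2
  Term project 59 × 0.07 = 4.13
  Presentations 72 × 0.2 = 14.4
  Portfolio 91 × 0.07 = 6.37
  Reading responses 45 × 0.2 = 9
  Term paper 66 × 0.1 = 6.6
  Case studies 66 × 0.08 = 5.28
Sum = 63.98
63.98 is ≥ 63.5 and < 83 → Proficient

Proficient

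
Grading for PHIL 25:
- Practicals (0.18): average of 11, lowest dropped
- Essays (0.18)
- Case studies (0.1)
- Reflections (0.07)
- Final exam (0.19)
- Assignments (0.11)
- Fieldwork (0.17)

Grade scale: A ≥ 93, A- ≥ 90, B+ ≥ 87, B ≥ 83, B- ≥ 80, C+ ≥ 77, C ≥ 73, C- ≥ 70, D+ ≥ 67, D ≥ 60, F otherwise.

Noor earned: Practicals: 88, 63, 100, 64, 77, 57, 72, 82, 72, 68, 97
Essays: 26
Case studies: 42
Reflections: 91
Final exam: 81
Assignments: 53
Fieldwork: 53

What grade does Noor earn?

Practicals: drop 57 → average of remaining 10 = 783/10 = 78.3
Weighted total:
  Practicals 78.3 × 0.18 = 14.094
  Essays 26 × 0.18 = 4.68
  Case studies 42 × 0.1 = 4.2
  Reflections 91 × 0.07 = 6.37
  Final exam 81 × 0.19 = 15.39
  Assignments 53 × 0.11 = 5.83
  Fieldwork 53 × 0.17 = 9.01
Sum = 59.574
59.574 < 60 → F

F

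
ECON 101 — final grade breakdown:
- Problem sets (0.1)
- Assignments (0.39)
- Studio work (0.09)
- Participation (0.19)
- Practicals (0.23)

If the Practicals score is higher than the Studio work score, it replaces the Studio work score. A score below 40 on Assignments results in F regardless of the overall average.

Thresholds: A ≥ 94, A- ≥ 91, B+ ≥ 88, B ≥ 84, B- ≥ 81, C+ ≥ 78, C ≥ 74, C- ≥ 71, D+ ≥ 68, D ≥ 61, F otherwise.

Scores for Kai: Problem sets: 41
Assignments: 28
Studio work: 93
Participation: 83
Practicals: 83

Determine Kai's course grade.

F

Practicals (83) ≤ Studio work (93), so Studio work stays at 93.
Assignments score 28 < 40: minimum not met.
Weighted total:
  Problem sets 41 × 0.1 = 4.1
  Assignments 28 × 0.39 = 10.92
  Studio work 93 × 0.09 = 8.37
  Participation 83 × 0.19 = 15.77
  Practicals 83 × 0.23 = 19.09
Sum = 58.25
Because the Assignments minimum was not met, the result is F.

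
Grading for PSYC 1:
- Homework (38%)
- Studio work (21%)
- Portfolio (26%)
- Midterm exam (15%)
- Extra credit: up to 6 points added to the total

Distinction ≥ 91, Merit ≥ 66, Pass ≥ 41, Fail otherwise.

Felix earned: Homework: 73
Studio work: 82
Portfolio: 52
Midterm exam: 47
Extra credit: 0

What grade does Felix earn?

Weighted total:
  Homework 73 × 0.38 = 27.74
  Studio work 82 × 0.21 = 17.22
  Portfolio 52 × 0.26 = 13.52
  Midterm exam 47 × 0.15 = 7.05
Sum = 65.53
Extra credit: 65.53 + 0 = 65.53
65.53 is ≥ 41 and < 66 → Pass

Pass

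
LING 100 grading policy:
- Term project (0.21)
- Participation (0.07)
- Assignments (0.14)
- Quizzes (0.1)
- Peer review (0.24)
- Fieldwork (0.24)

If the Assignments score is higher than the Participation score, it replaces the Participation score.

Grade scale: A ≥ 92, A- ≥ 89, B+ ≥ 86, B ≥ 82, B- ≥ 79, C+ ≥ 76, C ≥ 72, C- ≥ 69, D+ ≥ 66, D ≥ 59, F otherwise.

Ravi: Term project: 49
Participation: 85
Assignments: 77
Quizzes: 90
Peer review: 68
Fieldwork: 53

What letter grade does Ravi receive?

D

Assignments (77) ≤ Participation (85), so Participation stays at 85.
Weighted total:
  Term project 49 × 0.21 = 10.29
  Participation 85 × 0.07 = 5.95
  Assignments 77 × 0.14 = 10.78
  Quizzes 90 × 0.1 = 9
  Peer review 68 × 0.24 = 16.32
  Fieldwork 53 × 0.24 = 12.72
Sum = 65.06
65.06 is ≥ 59 and < 66 → D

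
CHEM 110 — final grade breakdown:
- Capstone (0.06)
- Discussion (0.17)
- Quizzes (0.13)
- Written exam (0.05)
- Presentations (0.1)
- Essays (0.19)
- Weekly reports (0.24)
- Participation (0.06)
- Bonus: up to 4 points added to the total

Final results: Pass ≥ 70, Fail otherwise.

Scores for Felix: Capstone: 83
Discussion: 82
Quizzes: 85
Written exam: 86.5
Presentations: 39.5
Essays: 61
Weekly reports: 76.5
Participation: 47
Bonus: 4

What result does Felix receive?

Pass

Weighted total:
  Capstone 83 × 0.06 = 4.98
  Discussion 82 × 0.17 = 13.94
  Quizzes 85 × 0.13 = 11.05
  Written exam 86.5 × 0.05 = 4.325
  Presentations 39.5 × 0.1 = 3.95
  Essays 61 × 0.19 = 11.59
  Weekly reports 76.5 × 0.24 = 18.36
  Participation 47 × 0.06 = 2.82
Sum = 71.015
Bonus: 71.015 + 4 = 75.015
75.015 ≥ 70 → Pass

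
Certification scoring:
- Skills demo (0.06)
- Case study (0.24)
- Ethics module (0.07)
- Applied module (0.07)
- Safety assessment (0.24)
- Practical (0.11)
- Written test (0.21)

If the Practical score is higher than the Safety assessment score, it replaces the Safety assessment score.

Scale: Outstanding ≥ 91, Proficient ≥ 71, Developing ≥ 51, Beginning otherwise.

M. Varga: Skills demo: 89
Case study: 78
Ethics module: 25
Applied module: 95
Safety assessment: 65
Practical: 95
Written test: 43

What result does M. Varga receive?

Practical (95) > Safety assessment (65), so Safety assessment counts as 95.
Weighted total:
  Skills demo 89 × 0.06 = 5.34
  Case study 78 × 0.24 = 18.72
  Ethics module 25 × 0.07 = 1.75
  Applied module 95 × 0.07 = 6.65
  Safety assessment 95 × 0.24 = 22.8
  Practical 95 × 0.11 = 10.45
  Written test 43 × 0.21 = 9.03
Sum = 74.74
74.74 is ≥ 71 and < 91 → Proficient

Proficient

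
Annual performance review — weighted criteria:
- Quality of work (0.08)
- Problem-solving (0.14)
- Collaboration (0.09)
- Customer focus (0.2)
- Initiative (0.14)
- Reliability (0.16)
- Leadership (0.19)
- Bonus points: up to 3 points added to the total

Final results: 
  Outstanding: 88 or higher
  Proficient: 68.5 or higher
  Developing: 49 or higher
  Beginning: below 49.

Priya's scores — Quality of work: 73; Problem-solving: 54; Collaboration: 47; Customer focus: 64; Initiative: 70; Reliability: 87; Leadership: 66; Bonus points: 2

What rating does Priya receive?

Proficient

Weighted total:
  Quality of work 73 × 0.08 = 5.84
  Problem-solving 54 × 0.14 = 7.56
  Collaboration 47 × 0.09 = 4.23
  Customer focus 64 × 0.2 = 12.8
  Initiative 70 × 0.14 = 9.8
  Reliability 87 × 0.16 = 13.92
  Leadership 66 × 0.19 = 12.54
Sum = 66.69
Bonus points: 66.69 + 2 = 68.69
68.69 is ≥ 68.5 and < 88 → Proficient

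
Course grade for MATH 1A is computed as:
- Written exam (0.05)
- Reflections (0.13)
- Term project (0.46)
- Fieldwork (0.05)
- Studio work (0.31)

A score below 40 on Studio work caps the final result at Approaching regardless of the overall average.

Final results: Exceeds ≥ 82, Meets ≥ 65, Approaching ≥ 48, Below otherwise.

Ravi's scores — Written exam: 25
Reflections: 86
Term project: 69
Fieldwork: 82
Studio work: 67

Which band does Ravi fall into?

Studio work score 67 ≥ 40: minimum met.
Weighted total:
  Written exam 25 × 0.05 = 1.25
  Reflections 86 × 0.13 = 11.18
  Term project 69 × 0.46 = 31.74
  Fieldwork 82 × 0.05 = 4.1
  Studio work 67 × 0.31 = 20.77
Sum = 69.04
69.04 is ≥ 65 and < 82 → Meets

Meets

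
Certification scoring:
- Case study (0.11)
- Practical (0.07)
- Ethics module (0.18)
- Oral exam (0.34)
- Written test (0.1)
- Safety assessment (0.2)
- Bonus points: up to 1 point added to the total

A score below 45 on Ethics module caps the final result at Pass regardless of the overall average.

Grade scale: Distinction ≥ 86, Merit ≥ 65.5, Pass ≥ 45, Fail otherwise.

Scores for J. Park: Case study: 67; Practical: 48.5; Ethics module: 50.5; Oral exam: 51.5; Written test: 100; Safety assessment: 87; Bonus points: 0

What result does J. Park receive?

Pass

Ethics module score 50.5 ≥ 45: minimum met.
Weighted total:
  Case study 67 × 0.11 = 7.37
  Practical 48.5 × 0.07 = 3.395
  Ethics module 50.5 × 0.18 = 9.09
  Oral exam 51.5 × 0.34 = 17.51
  Written test 100 × 0.1 = 10
  Safety assessment 87 × 0.2 = 17.4
Sum = 64.765
Bonus points: 64.765 + 0 = 64.765
64.765 is ≥ 45 and < 65.5 → Pass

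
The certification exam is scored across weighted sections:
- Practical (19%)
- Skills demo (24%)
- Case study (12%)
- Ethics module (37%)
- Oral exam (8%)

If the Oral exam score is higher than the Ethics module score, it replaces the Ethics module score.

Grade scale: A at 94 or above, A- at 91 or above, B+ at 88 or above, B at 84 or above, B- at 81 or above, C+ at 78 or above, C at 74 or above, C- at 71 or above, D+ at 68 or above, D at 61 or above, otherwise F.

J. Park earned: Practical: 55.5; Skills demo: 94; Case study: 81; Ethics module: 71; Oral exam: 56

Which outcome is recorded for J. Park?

C-

Oral exam (56) ≤ Ethics module (71), so Ethics module stays at 71.
Weighted total:
  Practical 55.5 × 0.19 = 10.545
  Skills demo 94 × 0.24 = 22.56
  Case study 81 × 0.12 = 9.72
  Ethics module 71 × 0.37 = 26.27
  Oral exam 56 × 0.08 = 4.48
Sum = 73.575
73.575 is ≥ 71 and < 74 → C-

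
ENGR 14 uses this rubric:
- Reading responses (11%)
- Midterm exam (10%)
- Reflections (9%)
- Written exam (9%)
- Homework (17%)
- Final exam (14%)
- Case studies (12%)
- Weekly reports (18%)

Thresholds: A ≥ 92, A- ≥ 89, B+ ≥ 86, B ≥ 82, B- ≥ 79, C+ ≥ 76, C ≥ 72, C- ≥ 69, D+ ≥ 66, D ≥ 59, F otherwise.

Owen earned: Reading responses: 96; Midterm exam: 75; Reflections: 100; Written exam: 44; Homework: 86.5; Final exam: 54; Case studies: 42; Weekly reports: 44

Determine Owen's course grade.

Weighted total:
  Reading responses 96 × 0.11 = 10.56
  Midterm exam 75 × 0.1 = 7.5
  Reflections 100 × 0.09 = 9
  Written exam 44 × 0.09 = 3.96
  Homework 86.5 × 0.17 = 14.705
  Final exam 54 × 0.14 = 7.56
  Case studies 42 × 0.12 = 5.04
  Weekly reports 44 × 0.18 = 7.92
Sum = 66.245
66.245 is ≥ 66 and < 69 → D+

D+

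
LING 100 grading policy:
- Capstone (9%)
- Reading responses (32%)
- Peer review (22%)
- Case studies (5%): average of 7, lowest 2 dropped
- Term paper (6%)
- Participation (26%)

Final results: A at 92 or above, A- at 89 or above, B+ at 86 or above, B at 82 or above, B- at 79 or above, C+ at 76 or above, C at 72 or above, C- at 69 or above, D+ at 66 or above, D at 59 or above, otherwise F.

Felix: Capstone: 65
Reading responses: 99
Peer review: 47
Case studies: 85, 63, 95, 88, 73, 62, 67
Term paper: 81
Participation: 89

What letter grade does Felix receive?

B-

Case studies: drop 62, 63 → average of remaining 5 = 408/5 = 81.6
Weighted total:
  Capstone 65 × 0.09 = 5.85
  Reading responses 99 × 0.32 = 31.68
  Peer review 47 × 0.22 = 10.34
  Case studies 81.6 × 0.05 = 4.08
  Term paper 81 × 0.06 = 4.86
  Participation 89 × 0.26 = 23.14
Sum = 79.95
79.95 is ≥ 79 and < 82 → B-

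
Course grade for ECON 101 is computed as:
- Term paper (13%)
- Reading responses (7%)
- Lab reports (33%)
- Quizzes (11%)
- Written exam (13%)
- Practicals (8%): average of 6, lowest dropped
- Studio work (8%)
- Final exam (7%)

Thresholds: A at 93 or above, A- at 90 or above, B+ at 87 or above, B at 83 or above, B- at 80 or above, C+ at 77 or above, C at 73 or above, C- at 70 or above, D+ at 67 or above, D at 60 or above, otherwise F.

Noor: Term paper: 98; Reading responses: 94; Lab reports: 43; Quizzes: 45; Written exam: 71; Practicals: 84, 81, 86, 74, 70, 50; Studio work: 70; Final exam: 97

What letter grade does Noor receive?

Practicals: drop 50 → average of remaining 5 = 395/5 = 79
Weighted total:
  Term paper 98 × 0.13 = 12.74
  Reading responses 94 × 0.07 = 6.58
  Lab reports 43 × 0.33 = 14.19
  Quizzes 45 × 0.11 = 4.95
  Written exam 71 × 0.13 = 9.23
  Practicals 79 × 0.08 = 6.32
  Studio work 70 × 0.08 = 5.6
  Final exam 97 × 0.07 = 6.79
Sum = 66.4
66.4 is ≥ 60 and < 67 → D

D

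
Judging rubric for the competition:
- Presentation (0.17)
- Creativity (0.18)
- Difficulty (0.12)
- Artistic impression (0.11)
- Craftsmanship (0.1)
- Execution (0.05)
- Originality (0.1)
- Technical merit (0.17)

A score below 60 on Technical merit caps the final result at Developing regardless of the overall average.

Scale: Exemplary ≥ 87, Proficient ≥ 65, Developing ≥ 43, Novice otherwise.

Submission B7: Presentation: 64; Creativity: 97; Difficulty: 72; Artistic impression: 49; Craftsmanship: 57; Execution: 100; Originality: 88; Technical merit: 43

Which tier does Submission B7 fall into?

Technical merit score 43 < 60: minimum not met.
Weighted total:
  Presentation 64 × 0.17 = 10.88
  Creativity 97 × 0.18 = 17.46
  Difficulty 72 × 0.12 = 8.64
  Artistic impression 49 × 0.11 = 5.39
  Craftsmanship 57 × 0.1 = 5.7
  Execution 100 × 0.05 = 5
  Originality 88 × 0.1 = 8.8
  Technical merit 43 × 0.17 = 7.31
Sum = 69.18
69.18 would be Proficient; cap at Developing applies → Developing.

Developing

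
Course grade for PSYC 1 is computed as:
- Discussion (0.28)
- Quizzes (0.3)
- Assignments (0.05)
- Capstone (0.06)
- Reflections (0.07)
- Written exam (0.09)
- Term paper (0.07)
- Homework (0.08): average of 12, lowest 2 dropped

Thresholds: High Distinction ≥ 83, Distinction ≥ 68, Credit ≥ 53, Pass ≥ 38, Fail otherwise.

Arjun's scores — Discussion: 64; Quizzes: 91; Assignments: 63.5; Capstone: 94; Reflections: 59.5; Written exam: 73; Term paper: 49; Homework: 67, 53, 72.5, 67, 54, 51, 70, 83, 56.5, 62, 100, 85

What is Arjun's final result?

Homework: drop 51, 53 → average of remaining 10 = 717/10 = 71.7
Weighted total:
  Discussion 64 × 0.28 = 17.92
  Quizzes 91 × 0.3 = 27.3
  Assignments 63.5 × 0.05 = 3.175
  Capstone 94 × 0.06 = 5.64
  Reflections 59.5 × 0.07 = 4.165
  Written exam 73 × 0.09 = 6.57
  Term paper 49 × 0.07 = 3.43
  Homework 71.7 × 0.08 = 5.736
Sum = 73.936
73.936 is ≥ 68 and < 83 → Distinction

Distinction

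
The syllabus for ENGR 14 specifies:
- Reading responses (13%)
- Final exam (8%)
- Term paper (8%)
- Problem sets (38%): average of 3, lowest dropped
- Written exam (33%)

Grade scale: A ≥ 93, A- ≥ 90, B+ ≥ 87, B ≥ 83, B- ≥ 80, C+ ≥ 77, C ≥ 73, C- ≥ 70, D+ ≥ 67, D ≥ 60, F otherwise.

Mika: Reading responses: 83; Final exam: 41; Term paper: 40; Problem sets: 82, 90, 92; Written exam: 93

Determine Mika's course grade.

Problem sets: drop 82 → average of remaining 2 = 182/2 = 91
Weighted total:
  Reading responses 83 × 0.13 = 10.79
  Final exam 41 × 0.08 = 3.28
  Term paper 40 × 0.08 = 3.2
  Problem sets 91 × 0.38 = 34.58
  Written exam 93 × 0.33 = 30.69
Sum = 82.54
82.54 is ≥ 80 and < 83 → B-

B-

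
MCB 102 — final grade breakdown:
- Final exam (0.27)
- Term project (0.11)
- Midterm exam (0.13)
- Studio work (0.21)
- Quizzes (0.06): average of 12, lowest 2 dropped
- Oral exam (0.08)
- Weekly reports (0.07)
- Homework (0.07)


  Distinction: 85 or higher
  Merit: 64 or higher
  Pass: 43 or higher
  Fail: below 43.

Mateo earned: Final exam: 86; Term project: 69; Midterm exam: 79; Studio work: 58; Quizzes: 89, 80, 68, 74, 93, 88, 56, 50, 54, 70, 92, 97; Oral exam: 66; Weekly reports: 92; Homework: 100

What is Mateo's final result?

Merit

Quizzes: drop 50, 54 → average of remaining 10 = 807/10 = 80.7
Weighted total:
  Final exam 86 × 0.27 = 23.22
  Term project 69 × 0.11 = 7.59
  Midterm exam 79 × 0.13 = 10.27
  Studio work 58 × 0.21 = 12.18
  Quizzes 80.7 × 0.06 = 4.842
  Oral exam 66 × 0.08 = 5.28
  Weekly reports 92 × 0.07 = 6.44
  Homework 100 × 0.07 = 7
Sum = 76.822
76.822 is ≥ 64 and < 85 → Merit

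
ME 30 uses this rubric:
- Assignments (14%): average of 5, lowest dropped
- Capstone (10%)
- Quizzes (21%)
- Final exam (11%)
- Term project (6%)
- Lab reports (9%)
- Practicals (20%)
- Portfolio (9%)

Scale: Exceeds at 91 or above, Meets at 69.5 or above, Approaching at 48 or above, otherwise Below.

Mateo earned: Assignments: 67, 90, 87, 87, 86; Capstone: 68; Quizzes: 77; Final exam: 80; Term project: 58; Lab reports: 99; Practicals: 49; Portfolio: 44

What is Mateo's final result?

Meets

Assignments: drop 67 → average of remaining 4 = 350/4 = 87.5
Weighted total:
  Assignments 87.5 × 0.14 = 12.25
  Capstone 68 × 0.1 = 6.8
  Quizzes 77 × 0.21 = 16.17
  Final exam 80 × 0.11 = 8.8
  Term project 58 × 0.06 = 3.48
  Lab reports 99 × 0.09 = 8.91
  Practicals 49 × 0.2 = 9.8
  Portfolio 44 × 0.09 = 3.96
Sum = 70.17
70.17 is ≥ 69.5 and < 91 → Meets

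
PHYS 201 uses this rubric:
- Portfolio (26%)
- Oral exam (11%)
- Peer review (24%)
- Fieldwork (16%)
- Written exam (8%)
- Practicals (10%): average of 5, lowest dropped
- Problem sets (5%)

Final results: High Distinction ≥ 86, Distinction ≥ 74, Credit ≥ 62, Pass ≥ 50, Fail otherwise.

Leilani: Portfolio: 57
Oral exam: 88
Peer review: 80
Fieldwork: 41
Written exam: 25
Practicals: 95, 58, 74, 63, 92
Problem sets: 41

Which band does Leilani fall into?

Practicals: drop 58 → average of remaining 4 = 324/4 = 81
Weighted total:
  Portfolio 57 × 0.26 = 14.82
  Oral exam 88 × 0.11 = 9.68
  Peer review 80 × 0.24 = 19.2
  Fieldwork 41 × 0.16 = 6.56
  Written exam 25 × 0.08 = 2
  Practicals 81 × 0.1 = 8.1
  Problem sets 41 × 0.05 = 2.05
Sum = 62.41
62.41 is ≥ 62 and < 74 → Credit

Credit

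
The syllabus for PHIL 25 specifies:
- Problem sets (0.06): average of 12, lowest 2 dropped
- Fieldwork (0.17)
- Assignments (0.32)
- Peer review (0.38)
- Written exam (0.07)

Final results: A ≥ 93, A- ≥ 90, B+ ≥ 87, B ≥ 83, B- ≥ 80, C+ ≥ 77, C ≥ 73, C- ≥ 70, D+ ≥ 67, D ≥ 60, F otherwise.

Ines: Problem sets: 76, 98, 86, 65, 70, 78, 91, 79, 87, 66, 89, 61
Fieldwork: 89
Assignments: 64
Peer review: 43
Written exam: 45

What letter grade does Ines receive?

D

Problem sets: drop 61, 65 → average of remaining 10 = 820/10 = 82
Weighted total:
  Problem sets 82 × 0.06 = 4.92
  Fieldwork 89 × 0.17 = 15.13
  Assignments 64 × 0.32 = 20.48
  Peer review 43 × 0.38 = 16.34
  Written exam 45 × 0.07 = 3.15
Sum = 60.02
60.02 is ≥ 60 and < 67 → D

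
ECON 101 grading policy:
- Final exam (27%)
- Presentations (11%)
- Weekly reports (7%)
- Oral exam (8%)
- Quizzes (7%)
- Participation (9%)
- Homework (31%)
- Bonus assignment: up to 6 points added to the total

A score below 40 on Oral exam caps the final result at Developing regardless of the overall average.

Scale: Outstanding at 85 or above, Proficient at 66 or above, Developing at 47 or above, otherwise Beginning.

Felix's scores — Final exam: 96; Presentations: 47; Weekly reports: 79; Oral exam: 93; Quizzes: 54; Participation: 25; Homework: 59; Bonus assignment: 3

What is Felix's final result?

Oral exam score 93 ≥ 40: minimum met.
Weighted total:
  Final exam 96 × 0.27 = 25.92
  Presentations 47 × 0.11 = 5.17
  Weekly reports 79 × 0.07 = 5.53
  Oral exam 93 × 0.08 = 7.44
  Quizzes 54 × 0.07 = 3.78
  Participation 25 × 0.09 = 2.25
  Homework 59 × 0.31 = 18.29
Sum = 68.38
Bonus assignment: 68.38 + 3 = 71.38
71.38 is ≥ 66 and < 85 → Proficient

Proficient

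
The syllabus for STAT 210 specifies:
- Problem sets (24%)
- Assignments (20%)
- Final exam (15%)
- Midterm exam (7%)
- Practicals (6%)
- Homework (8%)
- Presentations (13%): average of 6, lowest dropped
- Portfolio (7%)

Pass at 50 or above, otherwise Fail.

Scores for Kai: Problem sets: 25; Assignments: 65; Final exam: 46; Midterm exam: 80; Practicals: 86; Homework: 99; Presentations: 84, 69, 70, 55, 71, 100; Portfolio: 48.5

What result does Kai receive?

Pass

Presentations: drop 55 → average of remaining 5 = 394/5 = 78.8
Weighted total:
  Problem sets 25 × 0.24 = 6
  Assignments 65 × 0.2 = 13
  Final exam 46 × 0.15 = 6.9
  Midterm exam 80 × 0.07 = 5.6
  Practicals 86 × 0.06 = 5.16
  Homework 99 × 0.08 = 7.92
  Presentations 78.8 × 0.13 = 10.244
  Portfolio 48.5 × 0.07 = 3.395
Sum = 58.219
58.219 ≥ 50 → Pass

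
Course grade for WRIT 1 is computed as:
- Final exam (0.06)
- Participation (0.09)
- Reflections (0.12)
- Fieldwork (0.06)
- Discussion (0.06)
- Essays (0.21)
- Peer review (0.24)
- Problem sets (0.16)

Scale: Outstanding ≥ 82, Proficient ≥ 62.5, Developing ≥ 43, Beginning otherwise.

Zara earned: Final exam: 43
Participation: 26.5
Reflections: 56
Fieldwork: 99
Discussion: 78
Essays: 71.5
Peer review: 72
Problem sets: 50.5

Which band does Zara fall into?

Weighted total:
  Final exam 43 × 0.06 = 2.58
  Participation 26.5 × 0.09 = 2.385
  Reflections 56 × 0.12 = 6.72
  Fieldwork 99 × 0.06 = 5.94
  Discussion 78 × 0.06 = 4.68
  Essays 71.5 × 0.21 = 15.015
  Peer review 72 × 0.24 = 17.28
  Problem sets 50.5 × 0.16 = 8.08
Sum = 62.68
62.68 is ≥ 62.5 and < 82 → Proficient

Proficient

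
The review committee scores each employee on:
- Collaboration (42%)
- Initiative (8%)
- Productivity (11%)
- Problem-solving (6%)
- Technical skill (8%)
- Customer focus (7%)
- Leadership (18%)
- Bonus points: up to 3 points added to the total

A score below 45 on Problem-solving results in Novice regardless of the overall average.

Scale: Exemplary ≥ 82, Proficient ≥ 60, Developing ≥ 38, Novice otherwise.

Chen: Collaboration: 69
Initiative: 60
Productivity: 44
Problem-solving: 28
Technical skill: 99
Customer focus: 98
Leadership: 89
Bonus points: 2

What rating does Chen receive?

Novice

Problem-solving score 28 < 45: minimum not met.
Weighted total:
  Collaboration 69 × 0.42 = 28.98
  Initiative 60 × 0.08 = 4.8
  Productivity 44 × 0.11 = 4.84
  Problem-solving 28 × 0.06 = 1.68
  Technical skill 99 × 0.08 = 7.92
  Customer focus 98 × 0.07 = 6.86
  Leadership 89 × 0.18 = 16.02
Sum = 71.1
Bonus points: 71.1 + 2 = 73.1
Because the Problem-solving minimum was not met, the result is Novice.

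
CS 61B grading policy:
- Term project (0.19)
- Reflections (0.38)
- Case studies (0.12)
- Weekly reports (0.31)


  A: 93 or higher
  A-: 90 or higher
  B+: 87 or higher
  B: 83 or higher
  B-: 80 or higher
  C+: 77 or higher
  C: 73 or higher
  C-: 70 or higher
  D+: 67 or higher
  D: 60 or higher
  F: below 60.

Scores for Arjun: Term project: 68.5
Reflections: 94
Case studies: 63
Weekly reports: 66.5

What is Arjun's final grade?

Weighted total:
  Term project 68.5 × 0.19 = 13.015
  Reflections 94 × 0.38 = 35.72
  Case studies 63 × 0.12 = 7.56
  Weekly reports 66.5 × 0.31 = 20.615
Sum = 76.91
76.91 is ≥ 73 and < 77 → C

C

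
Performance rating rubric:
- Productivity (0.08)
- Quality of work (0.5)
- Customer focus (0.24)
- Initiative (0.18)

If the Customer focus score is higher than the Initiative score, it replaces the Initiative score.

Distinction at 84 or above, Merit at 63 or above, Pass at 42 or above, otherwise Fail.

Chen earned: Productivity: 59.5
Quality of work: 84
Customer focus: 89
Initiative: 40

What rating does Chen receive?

Customer focus (89) > Initiative (40), so Initiative counts as 89.
Weighted total:
  Productivity 59.5 × 0.08 = 4.76
  Quality of work 84 × 0.5 = 42
  Customer focus 89 × 0.24 = 21.36
  Initiative 89 × 0.18 = 16.02
Sum = 84.14
84.14 ≥ 84 → Distinction

Distinction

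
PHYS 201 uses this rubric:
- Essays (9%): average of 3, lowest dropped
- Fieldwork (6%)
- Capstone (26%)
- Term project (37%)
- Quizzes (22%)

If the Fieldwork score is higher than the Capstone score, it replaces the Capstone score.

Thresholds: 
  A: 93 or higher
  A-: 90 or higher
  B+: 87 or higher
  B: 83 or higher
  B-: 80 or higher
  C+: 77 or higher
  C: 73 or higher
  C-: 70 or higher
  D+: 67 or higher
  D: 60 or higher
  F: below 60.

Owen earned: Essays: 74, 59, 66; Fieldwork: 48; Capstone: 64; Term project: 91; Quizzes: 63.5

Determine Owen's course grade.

Essays: drop 59 → average of remaining 2 = 140/2 = 70
Fieldwork (48) ≤ Capstone (64), so Capstone stays at 64.
Weighted total:
  Essays 70 × 0.09 = 6.3
  Fieldwork 48 × 0.06 = 2.88
  Capstone 64 × 0.26 = 16.64
  Term project 91 × 0.37 = 33.67
  Quizzes 63.5 × 0.22 = 13.97
Sum = 73.46
73.46 is ≥ 73 and < 77 → C

C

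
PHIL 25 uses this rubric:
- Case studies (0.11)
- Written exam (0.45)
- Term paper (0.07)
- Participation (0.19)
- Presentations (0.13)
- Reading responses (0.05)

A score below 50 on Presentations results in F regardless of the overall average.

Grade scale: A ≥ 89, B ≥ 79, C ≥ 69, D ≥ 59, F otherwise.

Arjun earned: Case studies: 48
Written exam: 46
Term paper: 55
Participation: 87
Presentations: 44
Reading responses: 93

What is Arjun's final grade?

F

Presentations score 44 < 50: minimum not met.
Weighted total:
  Case studies 48 × 0.11 = 5.28
  Written exam 46 × 0.45 = 20.7
  Term paper 55 × 0.07 = 3.85
  Participation 87 × 0.19 = 16.53
  Presentations 44 × 0.13 = 5.72
  Reading responses 93 × 0.05 = 4.65
Sum = 56.73
Because the Presentations minimum was not met, the result is F.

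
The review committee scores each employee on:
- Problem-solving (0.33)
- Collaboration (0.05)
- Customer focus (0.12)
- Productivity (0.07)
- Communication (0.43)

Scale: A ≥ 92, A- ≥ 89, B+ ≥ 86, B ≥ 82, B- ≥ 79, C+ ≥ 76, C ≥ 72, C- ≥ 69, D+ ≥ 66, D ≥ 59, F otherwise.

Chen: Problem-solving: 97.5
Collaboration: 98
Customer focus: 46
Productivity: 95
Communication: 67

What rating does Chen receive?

Weighted total:
  Problem-solving 97.5 × 0.33 = 32.175
  Collaboration 98 × 0.05 = 4.9
  Customer focus 46 × 0.12 = 5.52
  Productivity 95 × 0.07 = 6.65
  Communication 67 × 0.43 = 28.81
Sum = 78.055
78.055 is ≥ 76 and < 79 → C+

C+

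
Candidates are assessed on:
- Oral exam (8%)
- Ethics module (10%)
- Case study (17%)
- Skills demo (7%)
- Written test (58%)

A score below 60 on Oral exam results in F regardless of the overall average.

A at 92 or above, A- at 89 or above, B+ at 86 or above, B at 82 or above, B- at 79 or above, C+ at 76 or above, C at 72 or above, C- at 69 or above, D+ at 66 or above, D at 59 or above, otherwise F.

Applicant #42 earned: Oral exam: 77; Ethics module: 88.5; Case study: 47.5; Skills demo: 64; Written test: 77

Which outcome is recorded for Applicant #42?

Oral exam score 77 ≥ 60: minimum met.
Weighted total:
  Oral exam 77 × 0.08 = 6.16
  Ethics module 88.5 × 0.1 = 8.85
  Case study 47.5 × 0.17 = 8.075
  Skills demo 64 × 0.07 = 4.48
  Written test 77 × 0.58 = 44.66
Sum = 72.225
72.225 is ≥ 72 and < 76 → C

C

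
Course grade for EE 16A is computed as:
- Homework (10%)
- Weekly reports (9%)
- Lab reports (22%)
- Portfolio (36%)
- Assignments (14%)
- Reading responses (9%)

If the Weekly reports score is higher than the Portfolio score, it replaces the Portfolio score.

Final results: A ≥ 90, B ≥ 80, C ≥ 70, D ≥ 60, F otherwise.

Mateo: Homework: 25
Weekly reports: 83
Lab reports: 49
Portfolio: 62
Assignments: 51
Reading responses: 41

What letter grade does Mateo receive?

D

Weekly reports (83) > Portfolio (62), so Portfolio counts as 83.
Weighted total:
  Homework 25 × 0.1 = 2.5
  Weekly reports 83 × 0.09 = 7.47
  Lab reports 49 × 0.22 = 10.78
  Portfolio 83 × 0.36 = 29.88
  Assignments 51 × 0.14 = 7.14
  Reading responses 41 × 0.09 = 3.69
Sum = 61.46
61.46 is ≥ 60 and < 70 → D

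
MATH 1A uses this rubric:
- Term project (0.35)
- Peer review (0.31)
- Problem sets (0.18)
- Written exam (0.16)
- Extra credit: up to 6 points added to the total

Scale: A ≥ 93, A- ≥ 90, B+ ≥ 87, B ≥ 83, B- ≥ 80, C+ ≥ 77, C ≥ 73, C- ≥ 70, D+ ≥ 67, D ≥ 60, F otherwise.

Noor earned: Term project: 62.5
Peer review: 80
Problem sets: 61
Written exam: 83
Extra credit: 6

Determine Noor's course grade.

C

Weighted total:
  Term project 62.5 × 0.35 = 21.875
  Peer review 80 × 0.31 = 24.8
  Problem sets 61 × 0.18 = 10.98
  Written exam 83 × 0.16 = 13.28
Sum = 70.935
Extra credit: 70.935 + 6 = 76.935
76.935 is ≥ 73 and < 77 → C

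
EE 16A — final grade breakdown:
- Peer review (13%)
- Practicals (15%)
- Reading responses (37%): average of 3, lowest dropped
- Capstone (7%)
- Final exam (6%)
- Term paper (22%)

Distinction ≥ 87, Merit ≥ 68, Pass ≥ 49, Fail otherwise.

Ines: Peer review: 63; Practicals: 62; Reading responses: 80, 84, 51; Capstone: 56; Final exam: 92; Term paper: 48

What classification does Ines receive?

Reading responses: drop 51 → average of remaining 2 = 164/2 = 82
Weighted total:
  Peer review 63 × 0.13 = 8.19
  Practicals 62 × 0.15 = 9.3
  Reading responses 82 × 0.37 = 30.34
  Capstone 56 × 0.07 = 3.92
  Final exam 92 × 0.06 = 5.52
  Term paper 48 × 0.22 = 10.56
Sum = 67.83
67.83 is ≥ 49 and < 68 → Pass

Pass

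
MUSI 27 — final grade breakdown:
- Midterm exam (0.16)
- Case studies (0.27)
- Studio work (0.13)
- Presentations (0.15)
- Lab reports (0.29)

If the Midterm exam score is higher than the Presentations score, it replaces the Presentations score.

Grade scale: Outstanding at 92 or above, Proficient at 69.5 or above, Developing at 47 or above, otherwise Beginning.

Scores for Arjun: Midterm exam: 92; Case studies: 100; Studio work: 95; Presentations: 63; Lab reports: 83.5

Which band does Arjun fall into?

Outstanding

Midterm exam (92) > Presentations (63), so Presentations counts as 92.
Weighted total:
  Midterm exam 92 × 0.16 = 14.72
  Case studies 100 × 0.27 = 27
  Studio work 95 × 0.13 = 12.35
  Presentations 92 × 0.15 = 13.8
  Lab reports 83.5 × 0.29 = 24.215
Sum = 92.085
92.085 ≥ 92 → Outstanding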